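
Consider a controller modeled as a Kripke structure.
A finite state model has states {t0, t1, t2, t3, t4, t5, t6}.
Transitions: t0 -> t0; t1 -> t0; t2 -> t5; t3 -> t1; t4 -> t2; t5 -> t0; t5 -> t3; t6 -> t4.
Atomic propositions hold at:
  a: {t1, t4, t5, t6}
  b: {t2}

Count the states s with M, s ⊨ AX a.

Sat(AX a) = {s : every successor in {t1, t4, t5, t6}} = {t2, t3, t6}
|Sat(AX a)| = |{t2, t3, t6}| = 3.

3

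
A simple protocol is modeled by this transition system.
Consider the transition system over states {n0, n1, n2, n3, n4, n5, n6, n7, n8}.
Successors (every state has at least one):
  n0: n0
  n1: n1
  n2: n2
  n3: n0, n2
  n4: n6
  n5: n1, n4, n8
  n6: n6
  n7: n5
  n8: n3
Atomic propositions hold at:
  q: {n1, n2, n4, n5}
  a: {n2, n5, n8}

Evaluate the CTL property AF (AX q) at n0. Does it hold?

Sat(AX q) = {s : every successor in {n1, n2, n4, n5}} = {n1, n2, n7}
AF (AX q): least fixpoint, start Z0 = {n1, n2, n7}, add states with every successor in Z. Already a fixed point.
Sat(AF (AX q)) = {n1, n2, n7}
n0 ∉ Sat(AF (AX q)) = {n1, n2, n7}, so the formula does not hold at n0.

No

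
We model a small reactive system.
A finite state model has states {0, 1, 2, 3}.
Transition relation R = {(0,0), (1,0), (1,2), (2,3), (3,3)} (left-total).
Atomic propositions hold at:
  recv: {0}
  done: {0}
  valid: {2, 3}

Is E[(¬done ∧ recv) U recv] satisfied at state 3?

No

Sat(¬done) = {1, 2, 3}
Sat(¬done ∧ recv) = ∅
E[(¬done ∧ recv) U recv]: least fixpoint, start Z0 = Sat(recv) = {0}, add states in Sat(¬done ∧ recv) with some successor in Z. Already a fixed point.
Sat(E[(¬done ∧ recv) U recv]) = {0}
3 ∉ Sat(E[(¬done ∧ recv) U recv]) = {0}, so the formula does not hold at 3.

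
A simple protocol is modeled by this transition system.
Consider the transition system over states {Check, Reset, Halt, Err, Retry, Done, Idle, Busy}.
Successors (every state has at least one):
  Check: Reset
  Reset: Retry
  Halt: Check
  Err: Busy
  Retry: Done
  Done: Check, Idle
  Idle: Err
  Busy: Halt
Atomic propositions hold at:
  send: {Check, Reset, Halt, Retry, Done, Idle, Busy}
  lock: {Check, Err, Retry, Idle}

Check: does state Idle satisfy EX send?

Sat(EX send) = {s : some successor in {Check, Reset, Halt, Retry, Done, Idle, Busy}} = {Check, Reset, Halt, Err, Retry, Done, Busy}
Idle ∉ Sat(EX send) = {Check, Reset, Halt, Err, Retry, Done, Busy}, so the formula does not hold at Idle.

No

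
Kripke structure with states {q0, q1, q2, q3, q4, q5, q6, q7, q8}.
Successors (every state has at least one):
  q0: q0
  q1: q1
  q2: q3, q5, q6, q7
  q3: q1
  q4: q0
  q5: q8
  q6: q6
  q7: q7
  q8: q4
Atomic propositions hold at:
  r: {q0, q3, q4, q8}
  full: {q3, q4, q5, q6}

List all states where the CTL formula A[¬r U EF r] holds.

{q0, q2, q3, q4, q5, q8}

Sat(¬r) = {q1, q2, q5, q6, q7}
EF r: least fixpoint, start Z0 = {q0, q3, q4, q8}, add states with some successor in Z. Z1 = {q0, q2, q3, q4, q5, q8}; fixed.
Sat(EF r) = {q0, q2, q3, q4, q5, q8}
A[¬r U EF r]: least fixpoint, start Z0 = Sat(EF r) = {q0, q2, q3, q4, q5, q8}, add states in Sat(¬r) with every successor in Z. Already a fixed point.
Sat(A[¬r U EF r]) = {q0, q2, q3, q4, q5, q8}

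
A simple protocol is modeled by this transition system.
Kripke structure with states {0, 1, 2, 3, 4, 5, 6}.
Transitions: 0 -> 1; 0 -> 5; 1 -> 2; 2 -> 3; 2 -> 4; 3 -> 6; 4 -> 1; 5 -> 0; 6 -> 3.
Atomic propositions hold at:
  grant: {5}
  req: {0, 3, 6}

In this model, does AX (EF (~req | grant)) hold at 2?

No

Sat(~req) = {1, 2, 4, 5}
Sat(~req | grant) = {1, 2, 4, 5}
EF (~req | grant): least fixpoint, start Z0 = {1, 2, 4, 5}, add states with some successor in Z. Z1 = {0, 1, 2, 4, 5}; fixed.
Sat(EF (~req | grant)) = {0, 1, 2, 4, 5}
Sat(AX (EF (~req | grant))) = {s : every successor in {0, 1, 2, 4, 5}} = {0, 1, 4, 5}
2 ∉ Sat(AX (EF (~req | grant))) = {0, 1, 4, 5}, so the formula does not hold at 2.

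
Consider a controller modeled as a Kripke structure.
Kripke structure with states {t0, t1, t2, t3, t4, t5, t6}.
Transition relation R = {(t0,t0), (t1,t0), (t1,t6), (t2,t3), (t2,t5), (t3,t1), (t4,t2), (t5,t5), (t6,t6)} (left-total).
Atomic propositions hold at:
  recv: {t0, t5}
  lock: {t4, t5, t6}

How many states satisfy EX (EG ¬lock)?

Sat(¬lock) = {t0, t1, t2, t3}
EG ¬lock: greatest fixpoint, start Z0 = {t0, t1, t2, t3}, keep only states in Sat with some successor in Z. Already a fixed point.
Sat(EG ¬lock) = {t0, t1, t2, t3}
Sat(EX (EG ¬lock)) = {s : some successor in {t0, t1, t2, t3}} = {t0, t1, t2, t3, t4}
|Sat(EX (EG ¬lock))| = |{t0, t1, t2, t3, t4}| = 5.

5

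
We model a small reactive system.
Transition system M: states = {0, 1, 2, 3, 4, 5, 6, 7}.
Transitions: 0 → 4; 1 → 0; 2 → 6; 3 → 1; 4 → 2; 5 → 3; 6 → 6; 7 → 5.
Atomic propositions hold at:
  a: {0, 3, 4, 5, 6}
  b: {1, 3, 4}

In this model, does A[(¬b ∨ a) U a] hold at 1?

Sat(¬b) = {0, 2, 5, 6, 7}
Sat(¬b ∨ a) = {0, 2, 3, 4, 5, 6, 7}
A[(¬b ∨ a) U a]: least fixpoint, start Z0 = Sat(a) = {0, 3, 4, 5, 6}, add states in Sat(¬b ∨ a) with every successor in Z. Z1 = {0, 2, 3, 4, 5, 6, 7}; fixed.
Sat(A[(¬b ∨ a) U a]) = {0, 2, 3, 4, 5, 6, 7}
1 ∉ Sat(A[(¬b ∨ a) U a]) = {0, 2, 3, 4, 5, 6, 7}, so the formula does not hold at 1.

No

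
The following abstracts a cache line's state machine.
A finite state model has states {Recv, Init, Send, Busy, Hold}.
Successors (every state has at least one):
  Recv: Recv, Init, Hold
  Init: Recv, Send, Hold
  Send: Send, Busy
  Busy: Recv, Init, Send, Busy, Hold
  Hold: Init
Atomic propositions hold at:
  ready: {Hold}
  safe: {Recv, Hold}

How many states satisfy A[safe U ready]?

A[safe U ready]: least fixpoint, start Z0 = Sat(ready) = {Hold}, add states in Sat(safe) with every successor in Z. Already a fixed point.
Sat(A[safe U ready]) = {Hold}
|Sat(A[safe U ready])| = |{Hold}| = 1.

1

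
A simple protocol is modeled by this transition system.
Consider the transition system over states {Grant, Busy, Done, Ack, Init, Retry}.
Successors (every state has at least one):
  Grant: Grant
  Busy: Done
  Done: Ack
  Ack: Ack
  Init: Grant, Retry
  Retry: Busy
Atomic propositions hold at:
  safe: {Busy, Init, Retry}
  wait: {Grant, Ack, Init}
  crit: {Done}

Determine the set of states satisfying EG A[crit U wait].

A[crit U wait]: least fixpoint, start Z0 = Sat(wait) = {Grant, Ack, Init}, add states in Sat(crit) with every successor in Z. Z1 = {Grant, Done, Ack, Init}; fixed.
Sat(A[crit U wait]) = {Grant, Done, Ack, Init}
EG A[crit U wait]: greatest fixpoint, start Z0 = {Grant, Done, Ack, Init}, keep only states in Sat with some successor in Z. Already a fixed point.
Sat(EG A[crit U wait]) = {Grant, Done, Ack, Init}

{Grant, Done, Ack, Init}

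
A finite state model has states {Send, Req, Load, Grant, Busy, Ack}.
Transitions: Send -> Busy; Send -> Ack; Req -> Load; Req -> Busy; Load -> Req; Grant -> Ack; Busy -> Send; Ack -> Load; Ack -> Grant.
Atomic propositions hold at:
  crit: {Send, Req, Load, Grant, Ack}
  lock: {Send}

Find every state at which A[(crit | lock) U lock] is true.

{Send}

Sat(crit | lock) = {Send, Req, Load, Grant, Ack}
A[(crit | lock) U lock]: least fixpoint, start Z0 = Sat(lock) = {Send}, add states in Sat(crit | lock) with every successor in Z. Already a fixed point.
Sat(A[(crit | lock) U lock]) = {Send}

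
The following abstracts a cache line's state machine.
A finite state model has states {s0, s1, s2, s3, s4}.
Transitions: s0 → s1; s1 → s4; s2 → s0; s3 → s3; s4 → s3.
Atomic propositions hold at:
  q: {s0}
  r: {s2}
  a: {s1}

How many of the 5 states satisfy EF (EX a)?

2

Sat(EX a) = {s : some successor in {s1}} = {s0}
EF (EX a): least fixpoint, start Z0 = {s0}, add states with some successor in Z. Z1 = {s0, s2}; fixed.
Sat(EF (EX a)) = {s0, s2}
|Sat(EF (EX a))| = |{s0, s2}| = 2.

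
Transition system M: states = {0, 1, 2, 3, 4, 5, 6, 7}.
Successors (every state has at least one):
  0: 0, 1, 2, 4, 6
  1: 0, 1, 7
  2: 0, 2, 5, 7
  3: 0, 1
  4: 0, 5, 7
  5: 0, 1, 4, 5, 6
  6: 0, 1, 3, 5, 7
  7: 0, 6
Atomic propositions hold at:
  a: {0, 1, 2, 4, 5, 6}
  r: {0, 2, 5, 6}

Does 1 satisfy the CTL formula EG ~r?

Sat(~r) = {1, 3, 4, 7}
EG ~r: greatest fixpoint, start Z0 = {1, 3, 4, 7}, keep only states in Sat with some successor in Z. Z1 = {1, 3, 4}; Z2 = {1, 3}; fixed.
Sat(EG ~r) = {1, 3}
1 ∈ Sat(EG ~r) = {1, 3}, so the formula holds at 1.

Yes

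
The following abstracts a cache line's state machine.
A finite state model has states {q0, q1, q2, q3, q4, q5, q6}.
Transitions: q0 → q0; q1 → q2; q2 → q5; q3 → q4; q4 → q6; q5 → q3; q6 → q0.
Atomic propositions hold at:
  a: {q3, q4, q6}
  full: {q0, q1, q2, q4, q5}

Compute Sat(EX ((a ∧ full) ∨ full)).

{q0, q1, q2, q3, q6}

Sat(a ∧ full) = {q4}
Sat((a ∧ full) ∨ full) = {q0, q1, q2, q4, q5}
Sat(EX ((a ∧ full) ∨ full)) = {s : some successor in {q0, q1, q2, q4, q5}} = {q0, q1, q2, q3, q6}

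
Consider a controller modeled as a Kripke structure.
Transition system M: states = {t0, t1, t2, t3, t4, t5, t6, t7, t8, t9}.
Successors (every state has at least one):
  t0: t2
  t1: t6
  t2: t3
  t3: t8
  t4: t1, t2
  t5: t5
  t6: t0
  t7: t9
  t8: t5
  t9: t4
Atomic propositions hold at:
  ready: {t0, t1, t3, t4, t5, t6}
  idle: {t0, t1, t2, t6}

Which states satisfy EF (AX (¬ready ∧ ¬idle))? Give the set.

Sat(¬ready) = {t2, t7, t8, t9}
Sat(¬idle) = {t3, t4, t5, t7, t8, t9}
Sat(¬ready ∧ ¬idle) = {t7, t8, t9}
Sat(AX (¬ready ∧ ¬idle)) = {s : every successor in {t7, t8, t9}} = {t3, t7}
EF (AX (¬ready ∧ ¬idle)): least fixpoint, start Z0 = {t3, t7}, add states with some successor in Z. Z1 = {t2, t3, t7}; Z2 = {t0, t2, t3, t4, t7}; Z3 = {t0, t2, t3, t4, t6, t7, t9}; Z4 = {t0, t1, t2, t3, t4, t6, t7, t9}; fixed.
Sat(EF (AX (¬ready ∧ ¬idle))) = {t0, t1, t2, t3, t4, t6, t7, t9}

{t0, t1, t2, t3, t4, t6, t7, t9}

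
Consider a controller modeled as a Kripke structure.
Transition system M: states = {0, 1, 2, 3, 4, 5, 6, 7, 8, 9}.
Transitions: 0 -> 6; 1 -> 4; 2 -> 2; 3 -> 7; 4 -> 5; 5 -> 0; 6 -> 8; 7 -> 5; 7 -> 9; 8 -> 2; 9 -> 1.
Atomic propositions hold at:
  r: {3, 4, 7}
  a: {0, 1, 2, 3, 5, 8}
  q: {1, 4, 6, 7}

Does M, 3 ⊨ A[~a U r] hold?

Sat(~a) = {4, 6, 7, 9}
A[~a U r]: least fixpoint, start Z0 = Sat(r) = {3, 4, 7}, add states in Sat(~a) with every successor in Z. Already a fixed point.
Sat(A[~a U r]) = {3, 4, 7}
3 ∈ Sat(A[~a U r]) = {3, 4, 7}, so the formula holds at 3.

Yes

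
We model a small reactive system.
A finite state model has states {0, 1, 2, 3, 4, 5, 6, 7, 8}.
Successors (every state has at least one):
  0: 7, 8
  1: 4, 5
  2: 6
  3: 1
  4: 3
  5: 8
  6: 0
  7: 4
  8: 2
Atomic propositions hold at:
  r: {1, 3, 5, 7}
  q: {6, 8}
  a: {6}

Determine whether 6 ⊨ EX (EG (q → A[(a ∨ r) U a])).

Sat(a ∨ r) = {1, 3, 5, 6, 7}
A[(a ∨ r) U a]: least fixpoint, start Z0 = Sat(a) = {6}, add states in Sat(a ∨ r) with every successor in Z. Already a fixed point.
Sat(A[(a ∨ r) U a]) = {6}
Sat(q → A[(a ∨ r) U a]) = {0, 1, 2, 3, 4, 5, 6, 7}
EG (q → A[(a ∨ r) U a]): greatest fixpoint, start Z0 = {0, 1, 2, 3, 4, 5, 6, 7}, keep only states in Sat with some successor in Z. Z1 = {0, 1, 2, 3, 4, 6, 7}; fixed.
Sat(EG (q → A[(a ∨ r) U a])) = {0, 1, 2, 3, 4, 6, 7}
Sat(EX (EG (q → A[(a ∨ r) U a]))) = {s : some successor in {0, 1, 2, 3, 4, 6, 7}} = {0, 1, 2, 3, 4, 6, 7, 8}
6 ∈ Sat(EX (EG (q → A[(a ∨ r) U a]))) = {0, 1, 2, 3, 4, 6, 7, 8}, so the formula holds at 6.

Yes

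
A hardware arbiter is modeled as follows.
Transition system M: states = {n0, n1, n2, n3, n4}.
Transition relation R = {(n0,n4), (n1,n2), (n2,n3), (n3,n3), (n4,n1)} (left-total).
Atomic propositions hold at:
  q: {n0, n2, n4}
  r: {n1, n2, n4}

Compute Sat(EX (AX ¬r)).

Sat(¬r) = {n0, n3}
Sat(AX ¬r) = {s : every successor in {n0, n3}} = {n2, n3}
Sat(EX (AX ¬r)) = {s : some successor in {n2, n3}} = {n1, n2, n3}

{n1, n2, n3}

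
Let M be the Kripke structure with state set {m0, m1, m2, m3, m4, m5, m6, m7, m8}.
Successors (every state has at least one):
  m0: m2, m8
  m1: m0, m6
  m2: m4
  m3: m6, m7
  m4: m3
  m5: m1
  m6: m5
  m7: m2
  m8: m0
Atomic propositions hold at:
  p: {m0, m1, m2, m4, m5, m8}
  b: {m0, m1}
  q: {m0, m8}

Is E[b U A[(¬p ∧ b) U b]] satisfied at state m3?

Sat(¬p) = {m3, m6, m7}
Sat(¬p ∧ b) = ∅
A[(¬p ∧ b) U b]: least fixpoint, start Z0 = Sat(b) = {m0, m1}, add states in Sat(¬p ∧ b) with every successor in Z. Already a fixed point.
Sat(A[(¬p ∧ b) U b]) = {m0, m1}
E[b U A[(¬p ∧ b) U b]]: least fixpoint, start Z0 = Sat(A[(¬p ∧ b) U b]) = {m0, m1}, add states in Sat(b) with some successor in Z. Already a fixed point.
Sat(E[b U A[(¬p ∧ b) U b]]) = {m0, m1}
m3 ∉ Sat(E[b U A[(¬p ∧ b) U b]]) = {m0, m1}, so the formula does not hold at m3.

No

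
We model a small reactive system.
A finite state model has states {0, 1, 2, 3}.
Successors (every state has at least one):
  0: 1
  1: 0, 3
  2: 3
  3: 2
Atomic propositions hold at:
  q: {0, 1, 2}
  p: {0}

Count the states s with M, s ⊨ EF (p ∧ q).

Sat(p ∧ q) = {0}
EF (p ∧ q): least fixpoint, start Z0 = {0}, add states with some successor in Z. Z1 = {0, 1}; fixed.
Sat(EF (p ∧ q)) = {0, 1}
|Sat(EF (p ∧ q))| = |{0, 1}| = 2.

2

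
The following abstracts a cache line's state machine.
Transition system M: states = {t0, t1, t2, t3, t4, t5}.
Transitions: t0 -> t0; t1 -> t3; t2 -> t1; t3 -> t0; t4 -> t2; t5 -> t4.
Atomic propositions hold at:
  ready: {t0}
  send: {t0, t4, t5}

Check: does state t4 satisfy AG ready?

No

AG ready: greatest fixpoint, start Z0 = {t0}, keep only states in Sat with every successor in Z. Already a fixed point.
Sat(AG ready) = {t0}
t4 ∉ Sat(AG ready) = {t0}, so the formula does not hold at t4.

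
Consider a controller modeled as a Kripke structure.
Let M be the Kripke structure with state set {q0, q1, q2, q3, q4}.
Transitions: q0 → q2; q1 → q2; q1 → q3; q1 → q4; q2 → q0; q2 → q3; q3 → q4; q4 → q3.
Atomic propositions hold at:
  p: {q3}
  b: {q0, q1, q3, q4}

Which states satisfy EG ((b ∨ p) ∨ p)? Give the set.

{q1, q3, q4}

Sat(b ∨ p) = {q0, q1, q3, q4}
Sat((b ∨ p) ∨ p) = {q0, q1, q3, q4}
EG ((b ∨ p) ∨ p): greatest fixpoint, start Z0 = {q0, q1, q3, q4}, keep only states in Sat with some successor in Z. Z1 = {q1, q3, q4}; fixed.
Sat(EG ((b ∨ p) ∨ p)) = {q1, q3, q4}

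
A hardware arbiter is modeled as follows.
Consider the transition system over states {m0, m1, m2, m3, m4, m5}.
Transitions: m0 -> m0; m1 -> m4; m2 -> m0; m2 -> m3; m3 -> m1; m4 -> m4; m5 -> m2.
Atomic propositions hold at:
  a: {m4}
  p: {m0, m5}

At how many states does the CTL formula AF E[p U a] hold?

3

E[p U a]: least fixpoint, start Z0 = Sat(a) = {m4}, add states in Sat(p) with some successor in Z. Already a fixed point.
Sat(E[p U a]) = {m4}
AF E[p U a]: least fixpoint, start Z0 = {m4}, add states with every successor in Z. Z1 = {m1, m4}; Z2 = {m1, m3, m4}; fixed.
Sat(AF E[p U a]) = {m1, m3, m4}
|Sat(AF E[p U a])| = |{m1, m3, m4}| = 3.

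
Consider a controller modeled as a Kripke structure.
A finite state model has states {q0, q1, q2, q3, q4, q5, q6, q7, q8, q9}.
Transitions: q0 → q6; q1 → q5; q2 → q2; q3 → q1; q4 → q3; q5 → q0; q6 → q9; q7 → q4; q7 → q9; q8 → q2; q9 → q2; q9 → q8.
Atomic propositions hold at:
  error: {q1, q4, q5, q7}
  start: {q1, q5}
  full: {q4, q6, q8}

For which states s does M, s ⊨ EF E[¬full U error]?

{q1, q3, q4, q5, q7}

Sat(¬full) = {q0, q1, q2, q3, q5, q7, q9}
E[¬full U error]: least fixpoint, start Z0 = Sat(error) = {q1, q4, q5, q7}, add states in Sat(¬full) with some successor in Z. Z1 = {q1, q3, q4, q5, q7}; fixed.
Sat(E[¬full U error]) = {q1, q3, q4, q5, q7}
EF E[¬full U error]: least fixpoint, start Z0 = {q1, q3, q4, q5, q7}, add states with some successor in Z. Already a fixed point.
Sat(EF E[¬full U error]) = {q1, q3, q4, q5, q7}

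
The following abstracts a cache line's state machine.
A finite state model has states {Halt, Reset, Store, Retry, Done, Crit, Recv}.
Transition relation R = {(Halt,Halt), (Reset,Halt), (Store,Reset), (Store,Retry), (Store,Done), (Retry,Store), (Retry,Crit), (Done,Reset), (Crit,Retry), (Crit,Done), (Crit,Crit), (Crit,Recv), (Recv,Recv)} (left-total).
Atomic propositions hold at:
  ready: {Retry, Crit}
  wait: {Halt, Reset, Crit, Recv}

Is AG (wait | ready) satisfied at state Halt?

Yes

Sat(wait | ready) = {Halt, Reset, Retry, Crit, Recv}
AG (wait | ready): greatest fixpoint, start Z0 = {Halt, Reset, Retry, Crit, Recv}, keep only states in Sat with every successor in Z. Z1 = {Halt, Reset, Recv}; fixed.
Sat(AG (wait | ready)) = {Halt, Reset, Recv}
Halt ∈ Sat(AG (wait | ready)) = {Halt, Reset, Recv}, so the formula holds at Halt.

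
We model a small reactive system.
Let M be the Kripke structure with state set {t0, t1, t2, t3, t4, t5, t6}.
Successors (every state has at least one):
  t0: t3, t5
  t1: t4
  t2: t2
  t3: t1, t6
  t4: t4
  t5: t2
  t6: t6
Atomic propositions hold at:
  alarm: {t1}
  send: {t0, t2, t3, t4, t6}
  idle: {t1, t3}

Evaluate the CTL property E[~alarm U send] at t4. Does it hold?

Sat(~alarm) = {t0, t2, t3, t4, t5, t6}
E[~alarm U send]: least fixpoint, start Z0 = Sat(send) = {t0, t2, t3, t4, t6}, add states in Sat(~alarm) with some successor in Z. Z1 = {t0, t2, t3, t4, t5, t6}; fixed.
Sat(E[~alarm U send]) = {t0, t2, t3, t4, t5, t6}
t4 ∈ Sat(E[~alarm U send]) = {t0, t2, t3, t4, t5, t6}, so the formula holds at t4.

Yes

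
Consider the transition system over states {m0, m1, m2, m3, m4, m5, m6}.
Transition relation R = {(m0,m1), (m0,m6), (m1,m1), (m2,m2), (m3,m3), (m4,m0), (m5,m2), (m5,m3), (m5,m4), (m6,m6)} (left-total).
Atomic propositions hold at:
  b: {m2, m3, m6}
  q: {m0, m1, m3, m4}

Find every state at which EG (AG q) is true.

{m1, m3}

AG q: greatest fixpoint, start Z0 = {m0, m1, m3, m4}, keep only states in Sat with every successor in Z. Z1 = {m1, m3, m4}; Z2 = {m1, m3}; fixed.
Sat(AG q) = {m1, m3}
EG (AG q): greatest fixpoint, start Z0 = {m1, m3}, keep only states in Sat with some successor in Z. Already a fixed point.
Sat(EG (AG q)) = {m1, m3}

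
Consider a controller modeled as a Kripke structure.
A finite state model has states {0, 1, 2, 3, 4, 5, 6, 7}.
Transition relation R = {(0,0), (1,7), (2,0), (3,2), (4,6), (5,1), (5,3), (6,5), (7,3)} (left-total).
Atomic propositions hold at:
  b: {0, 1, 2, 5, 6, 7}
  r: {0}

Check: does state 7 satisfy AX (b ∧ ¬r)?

No

Sat(¬r) = {1, 2, 3, 4, 5, 6, 7}
Sat(b ∧ ¬r) = {1, 2, 5, 6, 7}
Sat(AX (b ∧ ¬r)) = {s : every successor in {1, 2, 5, 6, 7}} = {1, 3, 4, 6}
7 ∉ Sat(AX (b ∧ ¬r)) = {1, 3, 4, 6}, so the formula does not hold at 7.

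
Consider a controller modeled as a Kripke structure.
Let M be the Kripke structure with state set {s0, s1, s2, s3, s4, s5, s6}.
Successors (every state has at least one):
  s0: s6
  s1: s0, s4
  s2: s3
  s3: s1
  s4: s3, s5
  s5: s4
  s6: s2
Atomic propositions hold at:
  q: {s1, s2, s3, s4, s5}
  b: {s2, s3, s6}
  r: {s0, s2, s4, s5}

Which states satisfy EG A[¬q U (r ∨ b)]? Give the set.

{s4, s5}

Sat(¬q) = {s0, s6}
Sat(r ∨ b) = {s0, s2, s3, s4, s5, s6}
A[¬q U (r ∨ b)]: least fixpoint, start Z0 = Sat((r ∨ b)) = {s0, s2, s3, s4, s5, s6}, add states in Sat(¬q) with every successor in Z. Already a fixed point.
Sat(A[¬q U (r ∨ b)]) = {s0, s2, s3, s4, s5, s6}
EG A[¬q U (r ∨ b)]: greatest fixpoint, start Z0 = {s0, s2, s3, s4, s5, s6}, keep only states in Sat with some successor in Z. Z1 = {s0, s2, s4, s5, s6}; Z2 = {s0, s4, s5, s6}; Z3 = {s0, s4, s5}; Z4 = {s4, s5}; fixed.
Sat(EG A[¬q U (r ∨ b)]) = {s4, s5}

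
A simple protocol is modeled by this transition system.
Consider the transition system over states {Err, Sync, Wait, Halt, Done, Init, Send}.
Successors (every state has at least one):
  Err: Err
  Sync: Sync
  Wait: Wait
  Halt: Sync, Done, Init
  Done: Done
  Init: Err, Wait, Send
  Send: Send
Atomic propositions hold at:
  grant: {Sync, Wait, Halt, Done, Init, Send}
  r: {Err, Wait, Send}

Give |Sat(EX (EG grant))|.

6

EG grant: greatest fixpoint, start Z0 = {Sync, Wait, Halt, Done, Init, Send}, keep only states in Sat with some successor in Z. Already a fixed point.
Sat(EG grant) = {Sync, Wait, Halt, Done, Init, Send}
Sat(EX (EG grant)) = {s : some successor in {Sync, Wait, Halt, Done, Init, Send}} = {Sync, Wait, Halt, Done, Init, Send}
|Sat(EX (EG grant))| = |{Sync, Wait, Halt, Done, Init, Send}| = 6.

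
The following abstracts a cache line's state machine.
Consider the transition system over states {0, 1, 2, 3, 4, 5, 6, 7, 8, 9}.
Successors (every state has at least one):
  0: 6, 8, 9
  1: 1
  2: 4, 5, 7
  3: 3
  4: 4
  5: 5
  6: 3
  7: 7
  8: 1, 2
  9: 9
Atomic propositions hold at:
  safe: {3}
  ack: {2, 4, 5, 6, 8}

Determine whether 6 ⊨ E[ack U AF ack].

AF ack: least fixpoint, start Z0 = {2, 4, 5, 6, 8}, add states with every successor in Z. Already a fixed point.
Sat(AF ack) = {2, 4, 5, 6, 8}
E[ack U AF ack]: least fixpoint, start Z0 = Sat(AF ack) = {2, 4, 5, 6, 8}, add states in Sat(ack) with some successor in Z. Already a fixed point.
Sat(E[ack U AF ack]) = {2, 4, 5, 6, 8}
6 ∈ Sat(E[ack U AF ack]) = {2, 4, 5, 6, 8}, so the formula holds at 6.

Yes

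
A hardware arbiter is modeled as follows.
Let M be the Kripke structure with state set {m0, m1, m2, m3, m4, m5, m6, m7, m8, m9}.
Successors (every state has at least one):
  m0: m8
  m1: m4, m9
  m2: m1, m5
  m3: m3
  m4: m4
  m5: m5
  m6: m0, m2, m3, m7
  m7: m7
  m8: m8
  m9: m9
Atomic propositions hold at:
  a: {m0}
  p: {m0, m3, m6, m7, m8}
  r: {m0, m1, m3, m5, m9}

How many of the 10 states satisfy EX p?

Sat(EX p) = {s : some successor in {m0, m3, m6, m7, m8}} = {m0, m3, m6, m7, m8}
|Sat(EX p)| = |{m0, m3, m6, m7, m8}| = 5.

5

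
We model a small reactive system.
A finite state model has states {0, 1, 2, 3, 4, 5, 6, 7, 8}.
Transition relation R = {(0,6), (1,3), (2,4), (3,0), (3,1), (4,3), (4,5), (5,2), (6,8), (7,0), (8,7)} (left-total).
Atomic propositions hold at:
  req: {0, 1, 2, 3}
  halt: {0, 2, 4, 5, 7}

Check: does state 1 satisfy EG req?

Yes

EG req: greatest fixpoint, start Z0 = {0, 1, 2, 3}, keep only states in Sat with some successor in Z. Z1 = {1, 3}; fixed.
Sat(EG req) = {1, 3}
1 ∈ Sat(EG req) = {1, 3}, so the formula holds at 1.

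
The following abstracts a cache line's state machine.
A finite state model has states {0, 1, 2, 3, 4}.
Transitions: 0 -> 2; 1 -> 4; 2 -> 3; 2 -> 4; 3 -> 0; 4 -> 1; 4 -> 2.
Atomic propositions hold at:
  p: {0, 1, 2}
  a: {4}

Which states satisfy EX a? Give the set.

{1, 2}

Sat(EX a) = {s : some successor in {4}} = {1, 2}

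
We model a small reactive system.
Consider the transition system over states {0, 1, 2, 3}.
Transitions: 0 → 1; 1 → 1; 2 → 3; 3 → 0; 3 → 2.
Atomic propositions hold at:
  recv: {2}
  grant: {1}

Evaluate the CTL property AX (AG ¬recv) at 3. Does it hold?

Sat(¬recv) = {0, 1, 3}
AG ¬recv: greatest fixpoint, start Z0 = {0, 1, 3}, keep only states in Sat with every successor in Z. Z1 = {0, 1}; fixed.
Sat(AG ¬recv) = {0, 1}
Sat(AX (AG ¬recv)) = {s : every successor in {0, 1}} = {0, 1}
3 ∉ Sat(AX (AG ¬recv)) = {0, 1}, so the formula does not hold at 3.

No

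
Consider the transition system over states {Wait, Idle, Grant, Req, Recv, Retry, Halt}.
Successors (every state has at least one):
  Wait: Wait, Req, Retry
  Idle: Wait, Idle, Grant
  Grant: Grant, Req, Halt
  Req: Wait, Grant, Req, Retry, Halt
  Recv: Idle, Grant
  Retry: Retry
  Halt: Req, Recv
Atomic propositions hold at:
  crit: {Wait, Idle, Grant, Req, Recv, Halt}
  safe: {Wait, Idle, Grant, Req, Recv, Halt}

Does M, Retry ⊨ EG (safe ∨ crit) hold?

No

Sat(safe ∨ crit) = {Wait, Idle, Grant, Req, Recv, Halt}
EG (safe ∨ crit): greatest fixpoint, start Z0 = {Wait, Idle, Grant, Req, Recv, Halt}, keep only states in Sat with some successor in Z. Already a fixed point.
Sat(EG (safe ∨ crit)) = {Wait, Idle, Grant, Req, Recv, Halt}
Retry ∉ Sat(EG (safe ∨ crit)) = {Wait, Idle, Grant, Req, Recv, Halt}, so the formula does not hold at Retry.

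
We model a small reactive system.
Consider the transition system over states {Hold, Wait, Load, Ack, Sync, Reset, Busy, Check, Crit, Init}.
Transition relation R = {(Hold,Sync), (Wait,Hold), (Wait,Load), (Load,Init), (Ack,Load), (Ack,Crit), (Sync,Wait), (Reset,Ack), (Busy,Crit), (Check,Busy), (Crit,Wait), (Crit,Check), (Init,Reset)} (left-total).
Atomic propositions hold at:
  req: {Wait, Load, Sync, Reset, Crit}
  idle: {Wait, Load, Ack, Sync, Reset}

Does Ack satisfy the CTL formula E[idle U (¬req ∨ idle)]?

Yes

Sat(¬req) = {Hold, Ack, Busy, Check, Init}
Sat(¬req ∨ idle) = {Hold, Wait, Load, Ack, Sync, Reset, Busy, Check, Init}
E[idle U (¬req ∨ idle)]: least fixpoint, start Z0 = Sat((¬req ∨ idle)) = {Hold, Wait, Load, Ack, Sync, Reset, Busy, Check, Init}, add states in Sat(idle) with some successor in Z. Already a fixed point.
Sat(E[idle U (¬req ∨ idle)]) = {Hold, Wait, Load, Ack, Sync, Reset, Busy, Check, Init}
Ack ∈ Sat(E[idle U (¬req ∨ idle)]) = {Hold, Wait, Load, Ack, Sync, Reset, Busy, Check, Init}, so the formula holds at Ack.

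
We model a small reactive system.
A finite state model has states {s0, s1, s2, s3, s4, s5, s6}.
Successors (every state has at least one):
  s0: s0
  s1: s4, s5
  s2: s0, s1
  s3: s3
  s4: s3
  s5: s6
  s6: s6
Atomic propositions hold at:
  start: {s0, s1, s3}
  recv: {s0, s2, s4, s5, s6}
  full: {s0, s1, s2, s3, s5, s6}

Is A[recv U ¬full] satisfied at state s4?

Sat(¬full) = {s4}
A[recv U ¬full]: least fixpoint, start Z0 = Sat(¬full) = {s4}, add states in Sat(recv) with every successor in Z. Already a fixed point.
Sat(A[recv U ¬full]) = {s4}
s4 ∈ Sat(A[recv U ¬full]) = {s4}, so the formula holds at s4.

Yes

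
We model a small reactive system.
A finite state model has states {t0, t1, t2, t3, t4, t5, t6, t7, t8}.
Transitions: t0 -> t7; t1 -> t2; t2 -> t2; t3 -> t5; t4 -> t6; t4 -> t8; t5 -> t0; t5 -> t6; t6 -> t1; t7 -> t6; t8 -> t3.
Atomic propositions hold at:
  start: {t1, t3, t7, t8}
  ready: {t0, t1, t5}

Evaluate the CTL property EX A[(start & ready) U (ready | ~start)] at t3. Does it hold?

Yes

Sat(start & ready) = {t1}
Sat(~start) = {t0, t2, t4, t5, t6}
Sat(ready | ~start) = {t0, t1, t2, t4, t5, t6}
A[(start & ready) U (ready | ~start)]: least fixpoint, start Z0 = Sat((ready | ~start)) = {t0, t1, t2, t4, t5, t6}, add states in Sat(start & ready) with every successor in Z. Already a fixed point.
Sat(A[(start & ready) U (ready | ~start)]) = {t0, t1, t2, t4, t5, t6}
Sat(EX A[(start & ready) U (ready | ~start)]) = {s : some successor in {t0, t1, t2, t4, t5, t6}} = {t1, t2, t3, t4, t5, t6, t7}
t3 ∈ Sat(EX A[(start & ready) U (ready | ~start)]) = {t1, t2, t3, t4, t5, t6, t7}, so the formula holds at t3.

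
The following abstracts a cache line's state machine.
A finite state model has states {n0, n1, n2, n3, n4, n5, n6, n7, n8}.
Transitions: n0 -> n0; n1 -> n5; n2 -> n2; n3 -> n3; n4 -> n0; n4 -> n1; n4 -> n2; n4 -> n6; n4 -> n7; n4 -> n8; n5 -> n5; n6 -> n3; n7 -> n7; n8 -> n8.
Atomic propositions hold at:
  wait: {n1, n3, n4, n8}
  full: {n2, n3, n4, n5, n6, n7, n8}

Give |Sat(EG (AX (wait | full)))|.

Sat(wait | full) = {n1, n2, n3, n4, n5, n6, n7, n8}
Sat(AX (wait | full)) = {s : every successor in {n1, n2, n3, n4, n5, n6, n7, n8}} = {n1, n2, n3, n5, n6, n7, n8}
EG (AX (wait | full)): greatest fixpoint, start Z0 = {n1, n2, n3, n5, n6, n7, n8}, keep only states in Sat with some successor in Z. Already a fixed point.
Sat(EG (AX (wait | full))) = {n1, n2, n3, n5, n6, n7, n8}
|Sat(EG (AX (wait | full)))| = |{n1, n2, n3, n5, n6, n7, n8}| = 7.

7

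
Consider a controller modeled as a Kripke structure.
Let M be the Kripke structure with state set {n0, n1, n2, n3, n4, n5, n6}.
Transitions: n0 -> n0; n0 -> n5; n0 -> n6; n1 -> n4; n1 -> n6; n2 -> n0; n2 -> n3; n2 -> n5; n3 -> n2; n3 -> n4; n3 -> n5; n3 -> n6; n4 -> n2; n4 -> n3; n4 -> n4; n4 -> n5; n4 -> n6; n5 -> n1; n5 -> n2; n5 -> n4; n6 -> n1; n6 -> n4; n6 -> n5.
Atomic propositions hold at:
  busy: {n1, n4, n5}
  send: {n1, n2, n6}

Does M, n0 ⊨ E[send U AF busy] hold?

AF busy: least fixpoint, start Z0 = {n1, n4, n5}, add states with every successor in Z. Z1 = {n1, n4, n5, n6}; fixed.
Sat(AF busy) = {n1, n4, n5, n6}
E[send U AF busy]: least fixpoint, start Z0 = Sat(AF busy) = {n1, n4, n5, n6}, add states in Sat(send) with some successor in Z. Z1 = {n1, n2, n4, n5, n6}; fixed.
Sat(E[send U AF busy]) = {n1, n2, n4, n5, n6}
n0 ∉ Sat(E[send U AF busy]) = {n1, n2, n4, n5, n6}, so the formula does not hold at n0.

No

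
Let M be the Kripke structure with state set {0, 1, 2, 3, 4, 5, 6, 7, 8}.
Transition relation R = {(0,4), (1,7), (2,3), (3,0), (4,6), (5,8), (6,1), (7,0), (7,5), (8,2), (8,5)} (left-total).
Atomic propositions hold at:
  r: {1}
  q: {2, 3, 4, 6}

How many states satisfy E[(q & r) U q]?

Sat(q & r) = ∅
E[(q & r) U q]: least fixpoint, start Z0 = Sat(q) = {2, 3, 4, 6}, add states in Sat(q & r) with some successor in Z. Already a fixed point.
Sat(E[(q & r) U q]) = {2, 3, 4, 6}
|Sat(E[(q & r) U q])| = |{2, 3, 4, 6}| = 4.

4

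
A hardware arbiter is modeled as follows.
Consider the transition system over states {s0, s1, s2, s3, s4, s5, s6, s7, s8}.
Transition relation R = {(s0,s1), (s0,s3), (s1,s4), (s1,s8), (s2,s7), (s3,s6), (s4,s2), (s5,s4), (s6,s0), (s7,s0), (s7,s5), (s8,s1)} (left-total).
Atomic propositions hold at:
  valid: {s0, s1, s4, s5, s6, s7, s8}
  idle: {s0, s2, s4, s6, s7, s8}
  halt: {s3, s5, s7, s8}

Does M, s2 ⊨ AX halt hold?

Yes

Sat(AX halt) = {s : every successor in {s3, s5, s7, s8}} = {s2}
s2 ∈ Sat(AX halt) = {s2}, so the formula holds at s2.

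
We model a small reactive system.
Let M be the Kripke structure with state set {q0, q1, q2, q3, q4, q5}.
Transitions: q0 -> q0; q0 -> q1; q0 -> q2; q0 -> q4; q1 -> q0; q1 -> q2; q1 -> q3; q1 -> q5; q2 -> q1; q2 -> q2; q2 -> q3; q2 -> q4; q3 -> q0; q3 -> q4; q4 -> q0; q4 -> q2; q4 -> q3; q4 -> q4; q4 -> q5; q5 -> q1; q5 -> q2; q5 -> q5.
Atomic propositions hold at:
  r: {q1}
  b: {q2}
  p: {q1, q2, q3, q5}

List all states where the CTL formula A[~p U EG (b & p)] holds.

{q2}

Sat(~p) = {q0, q4}
Sat(b & p) = {q2}
EG (b & p): greatest fixpoint, start Z0 = {q2}, keep only states in Sat with some successor in Z. Already a fixed point.
Sat(EG (b & p)) = {q2}
A[~p U EG (b & p)]: least fixpoint, start Z0 = Sat(EG (b & p)) = {q2}, add states in Sat(~p) with every successor in Z. Already a fixed point.
Sat(A[~p U EG (b & p)]) = {q2}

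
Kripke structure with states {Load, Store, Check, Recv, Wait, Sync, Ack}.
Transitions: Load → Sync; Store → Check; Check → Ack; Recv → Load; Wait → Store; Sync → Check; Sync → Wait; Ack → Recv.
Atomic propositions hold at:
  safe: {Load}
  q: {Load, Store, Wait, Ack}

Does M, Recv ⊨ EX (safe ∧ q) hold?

Yes

Sat(safe ∧ q) = {Load}
Sat(EX (safe ∧ q)) = {s : some successor in {Load}} = {Recv}
Recv ∈ Sat(EX (safe ∧ q)) = {Recv}, so the formula holds at Recv.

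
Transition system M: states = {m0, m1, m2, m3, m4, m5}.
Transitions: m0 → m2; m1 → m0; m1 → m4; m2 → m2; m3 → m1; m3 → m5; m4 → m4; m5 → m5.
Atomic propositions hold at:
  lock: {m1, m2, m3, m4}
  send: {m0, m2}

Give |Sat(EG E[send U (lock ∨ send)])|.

Sat(lock ∨ send) = {m0, m1, m2, m3, m4}
E[send U (lock ∨ send)]: least fixpoint, start Z0 = Sat((lock ∨ send)) = {m0, m1, m2, m3, m4}, add states in Sat(send) with some successor in Z. Already a fixed point.
Sat(E[send U (lock ∨ send)]) = {m0, m1, m2, m3, m4}
EG E[send U (lock ∨ send)]: greatest fixpoint, start Z0 = {m0, m1, m2, m3, m4}, keep only states in Sat with some successor in Z. Already a fixed point.
Sat(EG E[send U (lock ∨ send)]) = {m0, m1, m2, m3, m4}
|Sat(EG E[send U (lock ∨ send)])| = |{m0, m1, m2, m3, m4}| = 5.

5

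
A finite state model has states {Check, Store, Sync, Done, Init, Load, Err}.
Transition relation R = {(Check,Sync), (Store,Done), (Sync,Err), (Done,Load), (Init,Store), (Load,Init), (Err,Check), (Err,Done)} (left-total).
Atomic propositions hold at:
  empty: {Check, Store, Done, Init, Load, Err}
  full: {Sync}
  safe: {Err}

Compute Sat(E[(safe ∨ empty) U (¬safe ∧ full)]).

{Check, Sync, Err}

Sat(safe ∨ empty) = {Check, Store, Done, Init, Load, Err}
Sat(¬safe) = {Check, Store, Sync, Done, Init, Load}
Sat(¬safe ∧ full) = {Sync}
E[(safe ∨ empty) U (¬safe ∧ full)]: least fixpoint, start Z0 = Sat((¬safe ∧ full)) = {Sync}, add states in Sat(safe ∨ empty) with some successor in Z. Z1 = {Check, Sync}; Z2 = {Check, Sync, Err}; fixed.
Sat(E[(safe ∨ empty) U (¬safe ∧ full)]) = {Check, Sync, Err}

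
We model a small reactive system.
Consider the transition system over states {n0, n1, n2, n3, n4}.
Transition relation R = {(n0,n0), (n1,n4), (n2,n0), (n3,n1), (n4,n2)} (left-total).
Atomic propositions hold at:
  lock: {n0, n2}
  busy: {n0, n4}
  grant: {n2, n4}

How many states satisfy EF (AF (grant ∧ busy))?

Sat(grant ∧ busy) = {n4}
AF (grant ∧ busy): least fixpoint, start Z0 = {n4}, add states with every successor in Z. Z1 = {n1, n4}; Z2 = {n1, n3, n4}; fixed.
Sat(AF (grant ∧ busy)) = {n1, n3, n4}
EF (AF (grant ∧ busy)): least fixpoint, start Z0 = {n1, n3, n4}, add states with some successor in Z. Already a fixed point.
Sat(EF (AF (grant ∧ busy))) = {n1, n3, n4}
|Sat(EF (AF (grant ∧ busy)))| = |{n1, n3, n4}| = 3.

3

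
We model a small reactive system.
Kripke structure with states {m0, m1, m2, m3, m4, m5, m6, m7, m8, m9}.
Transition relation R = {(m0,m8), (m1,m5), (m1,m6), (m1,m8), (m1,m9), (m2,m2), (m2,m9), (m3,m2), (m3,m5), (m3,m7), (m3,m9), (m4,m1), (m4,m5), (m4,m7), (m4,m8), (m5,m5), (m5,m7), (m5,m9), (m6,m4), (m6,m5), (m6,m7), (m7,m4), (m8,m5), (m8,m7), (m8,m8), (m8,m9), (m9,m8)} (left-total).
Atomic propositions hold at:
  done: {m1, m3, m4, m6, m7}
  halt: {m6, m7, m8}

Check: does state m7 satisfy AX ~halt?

Yes

Sat(~halt) = {m0, m1, m2, m3, m4, m5, m9}
Sat(AX ~halt) = {s : every successor in {m0, m1, m2, m3, m4, m5, m9}} = {m2, m7}
m7 ∈ Sat(AX ~halt) = {m2, m7}, so the formula holds at m7.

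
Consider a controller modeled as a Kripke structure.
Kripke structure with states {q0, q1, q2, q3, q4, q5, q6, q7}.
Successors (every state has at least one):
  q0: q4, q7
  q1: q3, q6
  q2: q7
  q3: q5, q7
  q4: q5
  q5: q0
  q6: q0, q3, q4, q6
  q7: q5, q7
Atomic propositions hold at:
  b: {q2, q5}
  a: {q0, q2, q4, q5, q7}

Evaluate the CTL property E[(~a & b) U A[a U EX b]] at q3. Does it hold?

Yes

Sat(~a) = {q1, q3, q6}
Sat(~a & b) = ∅
Sat(EX b) = {s : some successor in {q2, q5}} = {q3, q4, q7}
A[a U EX b]: least fixpoint, start Z0 = Sat(EX b) = {q3, q4, q7}, add states in Sat(a) with every successor in Z. Z1 = {q0, q2, q3, q4, q7}; Z2 = {q0, q2, q3, q4, q5, q7}; fixed.
Sat(A[a U EX b]) = {q0, q2, q3, q4, q5, q7}
E[(~a & b) U A[a U EX b]]: least fixpoint, start Z0 = Sat(A[a U EX b]) = {q0, q2, q3, q4, q5, q7}, add states in Sat(~a & b) with some successor in Z. Already a fixed point.
Sat(E[(~a & b) U A[a U EX b]]) = {q0, q2, q3, q4, q5, q7}
q3 ∈ Sat(E[(~a & b) U A[a U EX b]]) = {q0, q2, q3, q4, q5, q7}, so the formula holds at q3.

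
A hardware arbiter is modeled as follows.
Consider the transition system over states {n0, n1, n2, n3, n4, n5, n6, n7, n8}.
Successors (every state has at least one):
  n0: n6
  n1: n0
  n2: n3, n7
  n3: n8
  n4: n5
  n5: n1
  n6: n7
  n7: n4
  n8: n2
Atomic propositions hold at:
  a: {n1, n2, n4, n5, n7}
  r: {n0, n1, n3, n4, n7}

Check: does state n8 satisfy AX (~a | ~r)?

Sat(~a) = {n0, n3, n6, n8}
Sat(~r) = {n2, n5, n6, n8}
Sat(~a | ~r) = {n0, n2, n3, n5, n6, n8}
Sat(AX (~a | ~r)) = {s : every successor in {n0, n2, n3, n5, n6, n8}} = {n0, n1, n3, n4, n8}
n8 ∈ Sat(AX (~a | ~r)) = {n0, n1, n3, n4, n8}, so the formula holds at n8.

Yes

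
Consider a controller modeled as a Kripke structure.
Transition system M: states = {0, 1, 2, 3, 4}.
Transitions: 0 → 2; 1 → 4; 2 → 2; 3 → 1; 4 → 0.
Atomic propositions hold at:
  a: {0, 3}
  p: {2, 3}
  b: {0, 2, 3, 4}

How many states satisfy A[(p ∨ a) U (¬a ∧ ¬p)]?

Sat(p ∨ a) = {0, 2, 3}
Sat(¬a) = {1, 2, 4}
Sat(¬p) = {0, 1, 4}
Sat(¬a ∧ ¬p) = {1, 4}
A[(p ∨ a) U (¬a ∧ ¬p)]: least fixpoint, start Z0 = Sat((¬a ∧ ¬p)) = {1, 4}, add states in Sat(p ∨ a) with every successor in Z. Z1 = {1, 3, 4}; fixed.
Sat(A[(p ∨ a) U (¬a ∧ ¬p)]) = {1, 3, 4}
|Sat(A[(p ∨ a) U (¬a ∧ ¬p)])| = |{1, 3, 4}| = 3.

3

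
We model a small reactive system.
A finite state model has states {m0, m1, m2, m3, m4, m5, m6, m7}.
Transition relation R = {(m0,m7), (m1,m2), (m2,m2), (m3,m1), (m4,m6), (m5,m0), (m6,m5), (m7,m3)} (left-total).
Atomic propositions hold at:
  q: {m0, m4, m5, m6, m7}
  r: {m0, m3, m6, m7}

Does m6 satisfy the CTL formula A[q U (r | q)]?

Sat(r | q) = {m0, m3, m4, m5, m6, m7}
A[q U (r | q)]: least fixpoint, start Z0 = Sat((r | q)) = {m0, m3, m4, m5, m6, m7}, add states in Sat(q) with every successor in Z. Already a fixed point.
Sat(A[q U (r | q)]) = {m0, m3, m4, m5, m6, m7}
m6 ∈ Sat(A[q U (r | q)]) = {m0, m3, m4, m5, m6, m7}, so the formula holds at m6.

Yes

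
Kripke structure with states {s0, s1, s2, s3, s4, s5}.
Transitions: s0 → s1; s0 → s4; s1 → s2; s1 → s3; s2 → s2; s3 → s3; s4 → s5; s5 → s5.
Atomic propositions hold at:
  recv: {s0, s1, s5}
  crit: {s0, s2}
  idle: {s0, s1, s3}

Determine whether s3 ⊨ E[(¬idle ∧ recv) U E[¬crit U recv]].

No

Sat(¬idle) = {s2, s4, s5}
Sat(¬idle ∧ recv) = {s5}
Sat(¬crit) = {s1, s3, s4, s5}
E[¬crit U recv]: least fixpoint, start Z0 = Sat(recv) = {s0, s1, s5}, add states in Sat(¬crit) with some successor in Z. Z1 = {s0, s1, s4, s5}; fixed.
Sat(E[¬crit U recv]) = {s0, s1, s4, s5}
E[(¬idle ∧ recv) U E[¬crit U recv]]: least fixpoint, start Z0 = Sat(E[¬crit U recv]) = {s0, s1, s4, s5}, add states in Sat(¬idle ∧ recv) with some successor in Z. Already a fixed point.
Sat(E[(¬idle ∧ recv) U E[¬crit U recv]]) = {s0, s1, s4, s5}
s3 ∉ Sat(E[(¬idle ∧ recv) U E[¬crit U recv]]) = {s0, s1, s4, s5}, so the formula does not hold at s3.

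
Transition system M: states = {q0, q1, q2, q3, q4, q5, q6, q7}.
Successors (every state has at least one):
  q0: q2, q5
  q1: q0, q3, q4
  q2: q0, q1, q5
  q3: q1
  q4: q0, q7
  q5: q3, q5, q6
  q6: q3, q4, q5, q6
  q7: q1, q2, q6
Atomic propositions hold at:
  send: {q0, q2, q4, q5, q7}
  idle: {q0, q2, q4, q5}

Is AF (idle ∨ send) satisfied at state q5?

Yes

Sat(idle ∨ send) = {q0, q2, q4, q5, q7}
AF (idle ∨ send): least fixpoint, start Z0 = {q0, q2, q4, q5, q7}, add states with every successor in Z. Already a fixed point.
Sat(AF (idle ∨ send)) = {q0, q2, q4, q5, q7}
q5 ∈ Sat(AF (idle ∨ send)) = {q0, q2, q4, q5, q7}, so the formula holds at q5.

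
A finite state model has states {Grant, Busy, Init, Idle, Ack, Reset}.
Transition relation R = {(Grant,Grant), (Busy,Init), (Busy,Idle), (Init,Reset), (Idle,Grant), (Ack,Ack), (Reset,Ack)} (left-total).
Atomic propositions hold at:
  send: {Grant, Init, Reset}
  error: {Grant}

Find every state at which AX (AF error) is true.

AF error: least fixpoint, start Z0 = {Grant}, add states with every successor in Z. Z1 = {Grant, Idle}; fixed.
Sat(AF error) = {Grant, Idle}
Sat(AX (AF error)) = {s : every successor in {Grant, Idle}} = {Grant, Idle}

{Grant, Idle}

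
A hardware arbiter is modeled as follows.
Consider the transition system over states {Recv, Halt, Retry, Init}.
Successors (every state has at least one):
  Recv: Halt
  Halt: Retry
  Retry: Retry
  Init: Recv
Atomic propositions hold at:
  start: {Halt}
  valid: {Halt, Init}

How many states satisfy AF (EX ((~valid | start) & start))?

2

Sat(~valid) = {Recv, Retry}
Sat(~valid | start) = {Recv, Halt, Retry}
Sat((~valid | start) & start) = {Halt}
Sat(EX ((~valid | start) & start)) = {s : some successor in {Halt}} = {Recv}
AF (EX ((~valid | start) & start)): least fixpoint, start Z0 = {Recv}, add states with every successor in Z. Z1 = {Recv, Init}; fixed.
Sat(AF (EX ((~valid | start) & start))) = {Recv, Init}
|Sat(AF (EX ((~valid | start) & start)))| = |{Recv, Init}| = 2.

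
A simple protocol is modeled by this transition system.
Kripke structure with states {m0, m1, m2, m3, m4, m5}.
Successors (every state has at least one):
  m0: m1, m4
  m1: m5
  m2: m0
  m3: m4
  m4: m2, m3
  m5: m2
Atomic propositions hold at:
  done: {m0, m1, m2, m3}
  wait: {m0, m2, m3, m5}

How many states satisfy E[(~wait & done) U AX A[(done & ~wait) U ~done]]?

Sat(~wait) = {m1, m4}
Sat(~wait & done) = {m1}
Sat(done & ~wait) = {m1}
Sat(~done) = {m4, m5}
A[(done & ~wait) U ~done]: least fixpoint, start Z0 = Sat(~done) = {m4, m5}, add states in Sat(done & ~wait) with every successor in Z. Z1 = {m1, m4, m5}; fixed.
Sat(A[(done & ~wait) U ~done]) = {m1, m4, m5}
Sat(AX A[(done & ~wait) U ~done]) = {s : every successor in {m1, m4, m5}} = {m0, m1, m3}
E[(~wait & done) U AX A[(done & ~wait) U ~done]]: least fixpoint, start Z0 = Sat(AX A[(done & ~wait) U ~done]) = {m0, m1, m3}, add states in Sat(~wait & done) with some successor in Z. Already a fixed point.
Sat(E[(~wait & done) U AX A[(done & ~wait) U ~done]]) = {m0, m1, m3}
|Sat(E[(~wait & done) U AX A[(done & ~wait) U ~done]])| = |{m0, m1, m3}| = 3.

3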